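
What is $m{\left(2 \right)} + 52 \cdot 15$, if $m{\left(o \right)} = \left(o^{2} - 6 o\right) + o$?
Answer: $774$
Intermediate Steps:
$m{\left(o \right)} = o^{2} - 5 o$
$m{\left(2 \right)} + 52 \cdot 15 = 2 \left(-5 + 2\right) + 52 \cdot 15 = 2 \left(-3\right) + 780 = -6 + 780 = 774$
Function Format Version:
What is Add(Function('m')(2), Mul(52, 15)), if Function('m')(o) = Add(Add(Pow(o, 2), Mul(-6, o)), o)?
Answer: 774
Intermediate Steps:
Function('m')(o) = Add(Pow(o, 2), Mul(-5, o))
Add(Function('m')(2), Mul(52, 15)) = Add(Mul(2, Add(-5, 2)), Mul(52, 15)) = Add(Mul(2, -3), 780) = Add(-6, 780) = 774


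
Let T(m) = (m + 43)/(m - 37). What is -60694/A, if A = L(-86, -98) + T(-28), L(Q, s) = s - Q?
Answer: 789022/159 ≈ 4962.4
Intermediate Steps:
T(m) = (43 + m)/(-37 + m)
A = -159/13 (A = (-98 - 1*(-86)) + (43 - 28)/(-37 - 28) = (-98 + 86) + 15/(-65) = -12 - 1/65*15 = -12 - 3/13 = -159/13 ≈ -12.231)
-60694/A = -60694/(-159/13) = -60694*(-13/159) = 789022/159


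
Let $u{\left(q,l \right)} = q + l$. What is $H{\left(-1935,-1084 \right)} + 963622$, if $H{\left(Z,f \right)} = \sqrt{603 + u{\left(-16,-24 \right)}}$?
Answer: $963622 + \sqrt{563} \approx 9.6365 \cdot 10^{5}$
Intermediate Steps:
$u{\left(q,l \right)} = l + q$
$H{\left(Z,f \right)} = \sqrt{563}$ ($H{\left(Z,f \right)} = \sqrt{603 - 40} = \sqrt{563}$)
$H{\left(-1935,-1084 \right)} + 963622 = \sqrt{563} + 963622 = 963622 + \sqrt{563}$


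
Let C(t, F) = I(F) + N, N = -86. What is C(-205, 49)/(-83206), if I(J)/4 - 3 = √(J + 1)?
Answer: 37/41603 - 10*√2/41603 ≈ 0.00054943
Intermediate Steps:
I(J) = 12 + 4*√(1 + J) (I(J) = 12 + 4*√(J + 1) = 12 + 4*√(1 + J))
C(t, F) = -74 + 4*√(1 + F) (C(t, F) = (12 + 4*√(1 + F)) - 86 = -74 + 4*√(1 + F))
C(-205, 49)/(-83206) = (-74 + 4*√(1 + 49))/(-83206) = (-74 + 4*√50)*(-1/83206) = (-74 + 4*(5*√2))*(-1/83206) = (-74 + 20*√2)*(-1/83206) = 37/41603 - 10*√2/41603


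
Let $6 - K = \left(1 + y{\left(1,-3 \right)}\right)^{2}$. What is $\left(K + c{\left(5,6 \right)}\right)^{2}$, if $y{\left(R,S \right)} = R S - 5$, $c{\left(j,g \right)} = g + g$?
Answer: $961$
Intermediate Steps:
$c{\left(j,g \right)} = 2 g$
$y{\left(R,S \right)} = -5 + R S$
$K = -43$ ($K = 6 - \left(1 + \left(-5 + 1 \left(-3\right)\right)\right)^{2} = 6 - \left(1 - 8\right)^{2} = 6 - \left(-7\right)^{2} = 6 - 49 = -43$)
$\left(K + c{\left(5,6 \right)}\right)^{2} = \left(-43 + 2 \cdot 6\right)^{2} = \left(-43 + 12\right)^{2} = \left(-31\right)^{2} = 961$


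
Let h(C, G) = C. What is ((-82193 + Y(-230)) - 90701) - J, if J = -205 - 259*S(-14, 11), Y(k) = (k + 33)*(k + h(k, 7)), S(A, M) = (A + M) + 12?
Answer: -79738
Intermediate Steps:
S(A, M) = 12 + A + M
Y(k) = 2*k*(33 + k) (Y(k) = (k + 33)*(k + k) = (33 + k)*(2*k) = 2*k*(33 + k))
J = -2536 (J = -205 - 259*(12 - 14 + 11) = -205 - 259*9 = -205 - 2331 = -2536)
((-82193 + Y(-230)) - 90701) - J = ((-82193 + 2*(-230)*(33 - 230)) - 90701) - 1*(-2536) = ((-82193 + 2*(-230)*(-197)) - 90701) + 2536 = ((-82193 + 90620) - 90701) + 2536 = (8427 - 90701) + 2536 = -82274 + 2536 = -79738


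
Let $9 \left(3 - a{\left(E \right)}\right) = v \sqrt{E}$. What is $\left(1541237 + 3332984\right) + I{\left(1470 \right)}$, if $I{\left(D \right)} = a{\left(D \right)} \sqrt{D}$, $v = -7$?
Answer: $\frac{14626093}{3} + 21 \sqrt{30} \approx 4.8755 \cdot 10^{6}$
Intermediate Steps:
$a{\left(E \right)} = 3 + \frac{7 \sqrt{E}}{9}$ ($a{\left(E \right)} = 3 - \frac{\left(-7\right) \sqrt{E}}{9} = 3 + \frac{7 \sqrt{E}}{9}$)
$I{\left(D \right)} = \sqrt{D} \left(3 + \frac{7 \sqrt{D}}{9}\right)$ ($I{\left(D \right)} = \left(3 + \frac{7 \sqrt{D}}{9}\right) \sqrt{D} = \sqrt{D} \left(3 + \frac{7 \sqrt{D}}{9}\right)$)
$\left(1541237 + 3332984\right) + I{\left(1470 \right)} = \left(1541237 + 3332984\right) + \left(3 \sqrt{1470} + \frac{7}{9} \cdot 1470\right) = 4874221 + \left(3 \cdot 7 \sqrt{30} + \frac{3430}{3}\right) = 4874221 + \left(21 \sqrt{30} + \frac{3430}{3}\right) = 4874221 + \left(\frac{3430}{3} + 21 \sqrt{30}\right) = \frac{14626093}{3} + 21 \sqrt{30}$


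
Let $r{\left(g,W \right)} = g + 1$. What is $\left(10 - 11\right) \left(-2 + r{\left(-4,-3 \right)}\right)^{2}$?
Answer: $-25$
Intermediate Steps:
$r{\left(g,W \right)} = 1 + g$
$\left(10 - 11\right) \left(-2 + r{\left(-4,-3 \right)}\right)^{2} = \left(10 - 11\right) \left(-2 + \left(1 - 4\right)\right)^{2} = \left(10 - 11\right) \left(-2 - 3\right)^{2} = - \left(-5\right)^{2} = \left(-1\right) 25 = -25$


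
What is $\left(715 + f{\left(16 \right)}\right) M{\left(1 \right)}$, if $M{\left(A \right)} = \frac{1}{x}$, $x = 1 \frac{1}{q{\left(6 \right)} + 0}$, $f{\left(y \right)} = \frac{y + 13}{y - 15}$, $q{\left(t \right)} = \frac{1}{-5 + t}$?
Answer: $744$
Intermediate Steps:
$f{\left(y \right)} = \frac{13 + y}{-15 + y}$
$x = 1$ ($x = 1 \frac{1}{\frac{1}{-5 + 6} + 0} = 1 \frac{1}{1^{-1} + 0} = 1 \frac{1}{1 + 0} = 1 \cdot 1^{-1} = 1 \cdot 1 = 1$)
$M{\left(A \right)} = 1$ ($M{\left(A \right)} = 1^{-1} = 1$)
$\left(715 + f{\left(16 \right)}\right) M{\left(1 \right)} = \left(715 + \frac{13 + 16}{-15 + 16}\right) 1 = \left(715 + 1^{-1} \cdot 29\right) 1 = \left(715 + 1 \cdot 29\right) 1 = \left(715 + 29\right) 1 = 744 \cdot 1 = 744$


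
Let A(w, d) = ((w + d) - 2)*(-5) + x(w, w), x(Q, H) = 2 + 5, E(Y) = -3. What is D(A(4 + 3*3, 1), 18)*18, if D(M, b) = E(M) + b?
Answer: 270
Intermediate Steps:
x(Q, H) = 7
A(w, d) = 17 - 5*d - 5*w (A(w, d) = ((w + d) - 2)*(-5) + 7 = ((d + w) - 2)*(-5) + 7 = (-2 + d + w)*(-5) + 7 = (10 - 5*d - 5*w) + 7 = 17 - 5*d - 5*w)
D(M, b) = -3 + b
D(A(4 + 3*3, 1), 18)*18 = (-3 + 18)*18 = 15*18 = 270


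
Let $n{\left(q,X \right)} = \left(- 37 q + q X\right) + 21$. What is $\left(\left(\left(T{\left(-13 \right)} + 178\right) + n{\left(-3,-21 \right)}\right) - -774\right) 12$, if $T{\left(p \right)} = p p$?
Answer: $15792$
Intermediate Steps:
$T{\left(p \right)} = p^{2}$
$n{\left(q,X \right)} = 21 - 37 q + X q$ ($n{\left(q,X \right)} = \left(- 37 q + X q\right) + 21 = 21 - 37 q + X q$)
$\left(\left(\left(T{\left(-13 \right)} + 178\right) + n{\left(-3,-21 \right)}\right) - -774\right) 12 = \left(\left(\left(\left(-13\right)^{2} + 178\right) - -195\right) - -774\right) 12 = \left(\left(\left(169 + 178\right) + \left(21 + 111 + 63\right)\right) + 774\right) 12 = \left(\left(347 + 195\right) + 774\right) 12 = \left(542 + 774\right) 12 = 1316 \cdot 12 = 15792$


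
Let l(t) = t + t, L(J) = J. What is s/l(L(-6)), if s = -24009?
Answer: 8003/4 ≈ 2000.8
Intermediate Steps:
l(t) = 2*t
s/l(L(-6)) = -24009/(2*(-6)) = -24009/(-12) = -24009*(-1/12) = 8003/4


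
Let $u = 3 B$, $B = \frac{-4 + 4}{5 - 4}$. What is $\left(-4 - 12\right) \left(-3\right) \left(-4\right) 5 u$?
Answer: $0$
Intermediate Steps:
$B = 0$ ($B = \frac{0}{1} = 0 \cdot 1 = 0$)
$u = 0$ ($u = 3 \cdot 0 = 0$)
$\left(-4 - 12\right) \left(-3\right) \left(-4\right) 5 u = \left(-4 - 12\right) \left(-3\right) \left(-4\right) 5 \cdot 0 = \left(-4 - 12\right) 12 \cdot 5 \cdot 0 = \left(-16\right) 60 \cdot 0 = \left(-960\right) 0 = 0$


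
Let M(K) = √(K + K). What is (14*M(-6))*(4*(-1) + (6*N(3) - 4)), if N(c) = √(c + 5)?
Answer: I*√3*(-224 + 336*√2) ≈ 435.05*I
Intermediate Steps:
N(c) = √(5 + c)
M(K) = √2*√K (M(K) = √(2*K) = √2*√K)
(14*M(-6))*(4*(-1) + (6*N(3) - 4)) = (14*(√2*√(-6)))*(4*(-1) + (6*√(5 + 3) - 4)) = (14*(√2*(I*√6)))*(-4 + (6*√8 - 4)) = (14*(2*I*√3))*(-4 + (6*(2*√2) - 4)) = (28*I*√3)*(-4 + (12*√2 - 4)) = (28*I*√3)*(-4 + (-4 + 12*√2)) = (28*I*√3)*(-8 + 12*√2) = 28*I*√3*(-8 + 12*√2)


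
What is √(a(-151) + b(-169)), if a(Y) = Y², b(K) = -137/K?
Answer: √3853506/13 ≈ 151.00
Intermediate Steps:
√(a(-151) + b(-169)) = √((-151)² - 137/(-169)) = √(22801 - 137*(-1/169)) = √(22801 + 137/169) = √(3853506/169) = √3853506/13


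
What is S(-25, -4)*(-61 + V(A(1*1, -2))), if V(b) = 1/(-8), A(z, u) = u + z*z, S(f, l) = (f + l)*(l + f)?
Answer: -411249/8 ≈ -51406.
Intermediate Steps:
S(f, l) = (f + l)**2 (S(f, l) = (f + l)*(f + l) = (f + l)**2)
A(z, u) = u + z**2
V(b) = -1/8
S(-25, -4)*(-61 + V(A(1*1, -2))) = (-25 - 4)**2*(-61 - 1/8) = (-29)**2*(-489/8) = 841*(-489/8) = -411249/8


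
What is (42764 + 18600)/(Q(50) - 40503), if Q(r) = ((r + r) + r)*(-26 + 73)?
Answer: -61364/33453 ≈ -1.8343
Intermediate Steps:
Q(r) = 141*r (Q(r) = (2*r + r)*47 = (3*r)*47 = 141*r)
(42764 + 18600)/(Q(50) - 40503) = (42764 + 18600)/(141*50 - 40503) = 61364/(7050 - 40503) = 61364/(-33453) = 61364*(-1/33453) = -61364/33453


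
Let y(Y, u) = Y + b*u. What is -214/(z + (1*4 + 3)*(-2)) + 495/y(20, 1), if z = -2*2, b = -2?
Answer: 709/18 ≈ 39.389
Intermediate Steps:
y(Y, u) = Y - 2*u
z = -4
-214/(z + (1*4 + 3)*(-2)) + 495/y(20, 1) = -214/(-4 + (1*4 + 3)*(-2)) + 495/(20 - 2*1) = -214/(-4 + (4 + 3)*(-2)) + 495/(20 - 2) = -214/(-4 + 7*(-2)) + 495/18 = -214/(-4 - 14) + 495*(1/18) = -214/(-18) + 55/2 = -214*(-1/18) + 55/2 = 107/9 + 55/2 = 709/18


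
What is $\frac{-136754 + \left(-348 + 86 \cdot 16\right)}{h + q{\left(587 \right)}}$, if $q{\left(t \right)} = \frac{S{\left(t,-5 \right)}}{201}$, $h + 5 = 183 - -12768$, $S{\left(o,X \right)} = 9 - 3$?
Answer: $- \frac{1515607}{144564} \approx -10.484$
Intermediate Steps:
$S{\left(o,X \right)} = 6$
$h = 12946$ ($h = -5 + \left(183 - -12768\right) = -5 + \left(183 + 12768\right) = -5 + 12951 = 12946$)
$q{\left(t \right)} = \frac{2}{67}$ ($q{\left(t \right)} = \frac{6}{201} = 6 \cdot \frac{1}{201} = \frac{2}{67}$)
$\frac{-136754 + \left(-348 + 86 \cdot 16\right)}{h + q{\left(587 \right)}} = \frac{-136754 + \left(-348 + 86 \cdot 16\right)}{12946 + \frac{2}{67}} = \frac{-136754 + \left(-348 + 1376\right)}{\frac{867384}{67}} = \left(-136754 + 1028\right) \frac{67}{867384} = \left(-135726\right) \frac{67}{867384} = - \frac{1515607}{144564}$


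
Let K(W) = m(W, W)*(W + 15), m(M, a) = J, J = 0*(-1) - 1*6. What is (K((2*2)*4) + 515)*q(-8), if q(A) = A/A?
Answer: 329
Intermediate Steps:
J = -6 (J = 0 - 6 = -6)
m(M, a) = -6
K(W) = -90 - 6*W (K(W) = -6*(W + 15) = -6*(15 + W) = -90 - 6*W)
q(A) = 1
(K((2*2)*4) + 515)*q(-8) = ((-90 - 6*2*2*4) + 515)*1 = ((-90 - 24*4) + 515)*1 = ((-90 - 6*16) + 515)*1 = ((-90 - 96) + 515)*1 = (-186 + 515)*1 = 329*1 = 329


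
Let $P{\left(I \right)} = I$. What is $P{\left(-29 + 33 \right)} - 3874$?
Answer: $-3870$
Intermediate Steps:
$P{\left(-29 + 33 \right)} - 3874 = \left(-29 + 33\right) - 3874 = 4 - 3874 = -3870$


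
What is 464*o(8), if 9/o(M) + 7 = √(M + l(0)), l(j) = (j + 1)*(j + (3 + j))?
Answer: -14616/19 - 2088*√11/19 ≈ -1133.7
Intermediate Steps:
l(j) = (1 + j)*(3 + 2*j)
o(M) = 9/(-7 + √(3 + M)) (o(M) = 9/(-7 + √(M + (3 + 2*0² + 5*0))) = 9/(-7 + √(M + (3 + 2*0 + 0))) = 9/(-7 + √(M + (3 + 0 + 0))) = 9/(-7 + √(M + 3)) = 9/(-7 + √(3 + M)))
464*o(8) = 464*(9/(-7 + √(3 + 8))) = 464*(9/(-7 + √11)) = 4176/(-7 + √11)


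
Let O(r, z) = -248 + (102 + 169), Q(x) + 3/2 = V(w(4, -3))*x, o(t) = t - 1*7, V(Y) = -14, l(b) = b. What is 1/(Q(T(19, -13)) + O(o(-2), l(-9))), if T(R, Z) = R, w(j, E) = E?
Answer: -2/489 ≈ -0.0040900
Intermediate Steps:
o(t) = -7 + t (o(t) = t - 7 = -7 + t)
Q(x) = -3/2 - 14*x
O(r, z) = 23 (O(r, z) = -248 + 271 = 23)
1/(Q(T(19, -13)) + O(o(-2), l(-9))) = 1/((-3/2 - 14*19) + 23) = 1/((-3/2 - 266) + 23) = 1/(-535/2 + 23) = 1/(-489/2) = -2/489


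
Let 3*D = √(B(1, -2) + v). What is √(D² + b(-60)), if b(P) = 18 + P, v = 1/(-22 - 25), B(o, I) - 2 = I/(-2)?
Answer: I*√828422/141 ≈ 6.4552*I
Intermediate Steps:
B(o, I) = 2 - I/2 (B(o, I) = 2 + I/(-2) = 2 + I*(-½) = 2 - I/2)
v = -1/47 (v = 1/(-47) = -1/47 ≈ -0.021277)
D = 2*√1645/141 (D = √((2 - ½*(-2)) - 1/47)/3 = √((2 + 1) - 1/47)/3 = √(3 - 1/47)/3 = √(140/47)/3 = (2*√1645/47)/3 = 2*√1645/141 ≈ 0.57530)
√(D² + b(-60)) = √((2*√1645/141)² + (18 - 60)) = √(140/423 - 42) = √(-17626/423) = I*√828422/141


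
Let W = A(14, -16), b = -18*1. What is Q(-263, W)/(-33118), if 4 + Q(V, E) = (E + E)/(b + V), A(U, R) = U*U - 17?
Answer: 741/4653079 ≈ 0.00015925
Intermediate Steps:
A(U, R) = -17 + U² (A(U, R) = U² - 17 = -17 + U²)
b = -18
W = 179 (W = -17 + 14² = -17 + 196 = 179)
Q(V, E) = -4 + 2*E/(-18 + V) (Q(V, E) = -4 + (E + E)/(-18 + V) = -4 + (2*E)/(-18 + V) = -4 + 2*E/(-18 + V))
Q(-263, W)/(-33118) = (2*(36 + 179 - 2*(-263))/(-18 - 263))/(-33118) = (2*(36 + 179 + 526)/(-281))*(-1/33118) = (2*(-1/281)*741)*(-1/33118) = -1482/281*(-1/33118) = 741/4653079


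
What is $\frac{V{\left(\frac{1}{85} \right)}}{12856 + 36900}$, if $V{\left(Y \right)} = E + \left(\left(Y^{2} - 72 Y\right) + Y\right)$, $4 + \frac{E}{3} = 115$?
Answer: $\frac{2399891}{359487100} \approx 0.0066759$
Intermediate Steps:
$E = 333$ ($E = -12 + 3 \cdot 115 = -12 + 345 = 333$)
$V{\left(Y \right)} = 333 + Y^{2} - 71 Y$ ($V{\left(Y \right)} = 333 + \left(\left(Y^{2} - 72 Y\right) + Y\right) = 333 + \left(Y^{2} - 71 Y\right) = 333 + Y^{2} - 71 Y$)
$\frac{V{\left(\frac{1}{85} \right)}}{12856 + 36900} = \frac{333 + \left(\frac{1}{85}\right)^{2} - \frac{71}{85}}{12856 + 36900} = \frac{333 + \left(\frac{1}{85}\right)^{2} - \frac{71}{85}}{49756} = \left(333 + \frac{1}{7225} - \frac{71}{85}\right) \frac{1}{49756} = \frac{2399891}{7225} \cdot \frac{1}{49756} = \frac{2399891}{359487100}$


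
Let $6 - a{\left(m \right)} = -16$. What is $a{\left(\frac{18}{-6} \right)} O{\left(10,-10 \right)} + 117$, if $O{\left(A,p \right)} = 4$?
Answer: $205$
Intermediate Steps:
$a{\left(m \right)} = 22$ ($a{\left(m \right)} = 6 - -16 = 6 + 16 = 22$)
$a{\left(\frac{18}{-6} \right)} O{\left(10,-10 \right)} + 117 = 22 \cdot 4 + 117 = 88 + 117 = 205$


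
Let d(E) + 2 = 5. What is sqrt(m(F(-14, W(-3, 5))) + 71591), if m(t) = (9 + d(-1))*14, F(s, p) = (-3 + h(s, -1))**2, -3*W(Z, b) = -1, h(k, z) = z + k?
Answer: sqrt(71759) ≈ 267.88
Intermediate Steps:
h(k, z) = k + z
W(Z, b) = 1/3 (W(Z, b) = -1/3*(-1) = 1/3)
d(E) = 3 (d(E) = -2 + 5 = 3)
F(s, p) = (-4 + s)**2 (F(s, p) = (-3 + (s - 1))**2 = (-3 + (-1 + s))**2 = (-4 + s)**2)
m(t) = 168 (m(t) = (9 + 3)*14 = 12*14 = 168)
sqrt(m(F(-14, W(-3, 5))) + 71591) = sqrt(168 + 71591) = sqrt(71759)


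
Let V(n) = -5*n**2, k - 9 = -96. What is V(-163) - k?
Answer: -132758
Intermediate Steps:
k = -87 (k = 9 - 96 = -87)
V(-163) - k = -5*(-163)**2 - 1*(-87) = -5*26569 + 87 = -132845 + 87 = -132758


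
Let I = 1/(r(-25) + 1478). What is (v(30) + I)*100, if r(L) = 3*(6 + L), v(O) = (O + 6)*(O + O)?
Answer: 306936100/1421 ≈ 2.1600e+5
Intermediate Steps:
v(O) = 2*O*(6 + O) (v(O) = (6 + O)*(2*O) = 2*O*(6 + O))
r(L) = 18 + 3*L
I = 1/1421 (I = 1/((18 + 3*(-25)) + 1478) = 1/((18 - 75) + 1478) = 1/(-57 + 1478) = 1/1421 ≈ 0.00070373)
(v(30) + I)*100 = (2*30*(6 + 30) + 1/1421)*100 = (2*30*36 + 1/1421)*100 = (2160 + 1/1421)*100 = (3069361/1421)*100 = 306936100/1421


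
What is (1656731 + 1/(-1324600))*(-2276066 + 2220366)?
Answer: -1222339776607643/13246 ≈ -9.2280e+10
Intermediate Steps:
(1656731 + 1/(-1324600))*(-2276066 + 2220366) = (1656731 - 1/1324600)*(-55700) = (2194505882599/1324600)*(-55700) = -1222339776607643/13246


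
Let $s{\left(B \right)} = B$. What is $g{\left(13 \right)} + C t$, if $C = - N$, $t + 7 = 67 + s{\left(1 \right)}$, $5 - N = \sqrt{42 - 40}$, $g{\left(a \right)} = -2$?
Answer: $-307 + 61 \sqrt{2} \approx -220.73$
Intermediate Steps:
$N = 5 - \sqrt{2}$ ($N = 5 - \sqrt{42 - 40} = 5 - \sqrt{2} \approx 3.5858$)
$t = 61$ ($t = -7 + \left(67 + 1\right) = -7 + 68 = 61$)
$C = -5 + \sqrt{2}$ ($C = - (5 - \sqrt{2}) = -5 + \sqrt{2} \approx -3.5858$)
$g{\left(13 \right)} + C t = -2 + \left(-5 + \sqrt{2}\right) 61 = -2 - \left(305 - 61 \sqrt{2}\right) = -307 + 61 \sqrt{2}$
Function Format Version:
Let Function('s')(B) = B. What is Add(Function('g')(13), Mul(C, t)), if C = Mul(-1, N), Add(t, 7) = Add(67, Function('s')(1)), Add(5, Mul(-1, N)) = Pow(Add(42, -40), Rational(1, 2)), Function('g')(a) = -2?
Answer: Add(-307, Mul(61, Pow(2, Rational(1, 2)))) ≈ -220.73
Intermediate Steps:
N = Add(5, Mul(-1, Pow(2, Rational(1, 2)))) (N = Add(5, Mul(-1, Pow(Add(42, -40), Rational(1, 2)))) = Add(5, Mul(-1, Pow(2, Rational(1, 2)))) ≈ 3.5858)
t = 61 (t = Add(-7, Add(67, 1)) = Add(-7, 68) = 61)
C = Add(-5, Pow(2, Rational(1, 2))) (C = Mul(-1, Add(5, Mul(-1, Pow(2, Rational(1, 2))))) = Add(-5, Pow(2, Rational(1, 2))) ≈ -3.5858)
Add(Function('g')(13), Mul(C, t)) = Add(-2, Mul(Add(-5, Pow(2, Rational(1, 2))), 61)) = Add(-2, Add(-305, Mul(61, Pow(2, Rational(1, 2))))) = Add(-307, Mul(61, Pow(2, Rational(1, 2))))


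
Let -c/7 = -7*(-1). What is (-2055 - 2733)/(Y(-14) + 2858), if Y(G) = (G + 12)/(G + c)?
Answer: -75411/45014 ≈ -1.6753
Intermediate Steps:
c = -49 (c = -(-49)*(-1) = -7*7 = -49)
Y(G) = (12 + G)/(-49 + G) (Y(G) = (G + 12)/(G - 49) = (12 + G)/(-49 + G))
(-2055 - 2733)/(Y(-14) + 2858) = (-2055 - 2733)/((12 - 14)/(-49 - 14) + 2858) = -4788/(-2/(-63) + 2858) = -4788/(-1/63*(-2) + 2858) = -4788/(2/63 + 2858) = -4788/180056/63 = -4788*63/180056 = -75411/45014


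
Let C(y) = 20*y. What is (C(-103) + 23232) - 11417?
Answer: 9755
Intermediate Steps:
(C(-103) + 23232) - 11417 = (20*(-103) + 23232) - 11417 = (-2060 + 23232) - 11417 = 21172 - 11417 = 9755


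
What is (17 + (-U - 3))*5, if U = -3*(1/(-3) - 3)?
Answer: 20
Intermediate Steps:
U = 10 (U = -3*(-1/3 - 3) = -3*(-10/3) = 10)
(17 + (-U - 3))*5 = (17 + (-1*10 - 3))*5 = (17 + (-10 - 3))*5 = (17 - 13)*5 = 4*5 = 20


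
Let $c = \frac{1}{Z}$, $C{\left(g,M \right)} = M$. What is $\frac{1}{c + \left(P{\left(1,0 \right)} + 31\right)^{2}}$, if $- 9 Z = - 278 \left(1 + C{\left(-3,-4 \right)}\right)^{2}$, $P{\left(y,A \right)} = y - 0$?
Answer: $\frac{278}{284673} \approx 0.00097656$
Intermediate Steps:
$P{\left(y,A \right)} = y$ ($P{\left(y,A \right)} = y + 0 = y$)
$Z = 278$ ($Z = - \frac{\left(-278\right) \left(1 - 4\right)^{2}}{9} = - \frac{\left(-278\right) \left(-3\right)^{2}}{9} = - \frac{\left(-278\right) 9}{9} = \left(- \frac{1}{9}\right) \left(-2502\right) = 278$)
$c = \frac{1}{278} \approx 0.0035971$
$\frac{1}{c + \left(P{\left(1,0 \right)} + 31\right)^{2}} = \frac{1}{\frac{1}{278} + \left(1 + 31\right)^{2}} = \frac{1}{\frac{1}{278} + 32^{2}} = \frac{1}{\frac{1}{278} + 1024} = \frac{1}{\frac{284673}{278}} = \frac{278}{284673}$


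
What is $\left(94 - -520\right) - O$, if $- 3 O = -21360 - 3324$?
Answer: $-7614$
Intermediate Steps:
$O = 8228$ ($O = - \frac{-21360 - 3324}{3} = \left(- \frac{1}{3}\right) \left(-24684\right) = 8228$)
$\left(94 - -520\right) - O = \left(94 - -520\right) - 8228 = \left(94 + 520\right) - 8228 = 614 - 8228 = -7614$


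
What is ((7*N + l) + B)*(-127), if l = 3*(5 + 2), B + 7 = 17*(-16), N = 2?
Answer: 30988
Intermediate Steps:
B = -279 (B = -7 + 17*(-16) = -7 - 272 = -279)
l = 21 (l = 3*7 = 21)
((7*N + l) + B)*(-127) = ((7*2 + 21) - 279)*(-127) = ((14 + 21) - 279)*(-127) = (35 - 279)*(-127) = -244*(-127) = 30988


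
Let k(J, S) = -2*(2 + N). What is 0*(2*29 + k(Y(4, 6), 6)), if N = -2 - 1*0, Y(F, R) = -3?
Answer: 0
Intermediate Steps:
N = -2 (N = -2 + 0 = -2)
k(J, S) = 0 (k(J, S) = -2*(2 - 2) = -2*0 = 0)
0*(2*29 + k(Y(4, 6), 6)) = 0*(2*29 + 0) = 0*(58 + 0) = 0*58 = 0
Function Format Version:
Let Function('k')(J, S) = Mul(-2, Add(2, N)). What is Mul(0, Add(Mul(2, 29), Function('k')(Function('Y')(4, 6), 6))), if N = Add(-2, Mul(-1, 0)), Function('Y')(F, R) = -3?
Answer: 0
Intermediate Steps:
N = -2 (N = Add(-2, 0) = -2)
Function('k')(J, S) = 0 (Function('k')(J, S) = Mul(-2, Add(2, -2)) = Mul(-2, 0) = 0)
Mul(0, Add(Mul(2, 29), Function('k')(Function('Y')(4, 6), 6))) = Mul(0, Add(Mul(2, 29), 0)) = Mul(0, Add(58, 0)) = Mul(0, 58) = 0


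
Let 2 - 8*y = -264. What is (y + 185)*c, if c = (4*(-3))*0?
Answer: 0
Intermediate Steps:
y = 133/4 (y = ¼ - ⅛*(-264) = ¼ + 33 = 133/4 ≈ 33.250)
c = 0 (c = -12*0 = 0)
(y + 185)*c = (133/4 + 185)*0 = (873/4)*0 = 0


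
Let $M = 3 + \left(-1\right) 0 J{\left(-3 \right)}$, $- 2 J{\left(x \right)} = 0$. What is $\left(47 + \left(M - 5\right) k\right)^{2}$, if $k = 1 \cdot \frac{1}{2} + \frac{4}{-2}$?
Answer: $2500$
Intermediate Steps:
$J{\left(x \right)} = 0$ ($J{\left(x \right)} = \left(- \frac{1}{2}\right) 0 = 0$)
$k = - \frac{3}{2}$ ($k = 1 \cdot \frac{1}{2} + 4 \left(- \frac{1}{2}\right) = \frac{1}{2} - 2 = - \frac{3}{2} \approx -1.5$)
$M = 3$ ($M = 3 + \left(-1\right) 0 \cdot 0 = 3 + 0 \cdot 0 = 3 + 0 = 3$)
$\left(47 + \left(M - 5\right) k\right)^{2} = \left(47 + \left(3 - 5\right) \left(- \frac{3}{2}\right)\right)^{2} = \left(47 - -3\right)^{2} = \left(47 + 3\right)^{2} = 50^{2} = 2500$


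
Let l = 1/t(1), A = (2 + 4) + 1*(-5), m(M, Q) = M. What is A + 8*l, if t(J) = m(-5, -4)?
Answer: -⅗ ≈ -0.60000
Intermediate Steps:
A = 1 (A = 6 - 5 = 1)
t(J) = -5
l = -⅕ (l = 1/(-5) = -⅕ ≈ -0.20000)
A + 8*l = 1 + 8*(-⅕) = 1 - 8/5 = -⅗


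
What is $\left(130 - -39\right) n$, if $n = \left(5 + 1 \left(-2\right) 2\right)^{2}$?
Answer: $169$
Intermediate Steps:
$n = 1$ ($n = \left(5 - 4\right)^{2} = 1^{2} = 1$)
$\left(130 - -39\right) n = \left(130 - -39\right) 1 = \left(130 + \left(-14 + 53\right)\right) 1 = \left(130 + 39\right) 1 = 169 \cdot 1 = 169$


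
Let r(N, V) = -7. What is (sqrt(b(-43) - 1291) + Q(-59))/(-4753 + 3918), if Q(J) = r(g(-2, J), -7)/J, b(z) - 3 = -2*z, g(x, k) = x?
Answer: -7/49265 - I*sqrt(1202)/835 ≈ -0.00014209 - 0.041521*I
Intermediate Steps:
b(z) = 3 - 2*z
Q(J) = -7/J
(sqrt(b(-43) - 1291) + Q(-59))/(-4753 + 3918) = (sqrt((3 - 2*(-43)) - 1291) - 7/(-59))/(-4753 + 3918) = (sqrt((3 + 86) - 1291) - 7*(-1/59))/(-835) = (sqrt(89 - 1291) + 7/59)*(-1/835) = (sqrt(-1202) + 7/59)*(-1/835) = (I*sqrt(1202) + 7/59)*(-1/835) = (7/59 + I*sqrt(1202))*(-1/835) = -7/49265 - I*sqrt(1202)/835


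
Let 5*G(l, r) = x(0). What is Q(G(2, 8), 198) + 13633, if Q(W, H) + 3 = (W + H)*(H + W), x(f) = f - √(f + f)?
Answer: 52834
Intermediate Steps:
x(f) = f - √2*√f (x(f) = f - √(2*f) = f - √2*√f)
G(l, r) = 0 (G(l, r) = (0 - √2*√0)/5 = (0 - 1*√2*0)/5 = (0 + 0)/5 = (⅕)*0 = 0)
Q(W, H) = -3 + (H + W)² (Q(W, H) = -3 + (W + H)*(H + W) = -3 + (H + W)*(H + W) = -3 + (H + W)²)
Q(G(2, 8), 198) + 13633 = (-3 + (198 + 0)²) + 13633 = (-3 + 198²) + 13633 = (-3 + 39204) + 13633 = 39201 + 13633 = 52834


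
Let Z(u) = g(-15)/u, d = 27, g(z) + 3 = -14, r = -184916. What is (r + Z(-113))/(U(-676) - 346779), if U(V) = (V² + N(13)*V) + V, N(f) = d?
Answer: -20895491/10313397 ≈ -2.0261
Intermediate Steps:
g(z) = -17 (g(z) = -3 - 14 = -17)
N(f) = 27
U(V) = V² + 28*V (U(V) = (V² + 27*V) + V = V² + 28*V)
Z(u) = -17/u
(r + Z(-113))/(U(-676) - 346779) = (-184916 - 17/(-113))/(-676*(28 - 676) - 346779) = (-184916 - 17*(-1/113))/(-676*(-648) - 346779) = (-184916 + 17/113)/(438048 - 346779) = -20895491/113/91269 = -20895491/113*1/91269 = -20895491/10313397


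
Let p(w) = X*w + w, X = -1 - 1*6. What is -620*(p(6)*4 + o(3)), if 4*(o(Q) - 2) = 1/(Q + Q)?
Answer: 528085/6 ≈ 88014.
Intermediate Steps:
X = -7 (X = -1 - 6 = -7)
p(w) = -6*w (p(w) = -7*w + w = -6*w)
o(Q) = 2 + 1/(8*Q) (o(Q) = 2 + 1/(4*(Q + Q)) = 2 + 1/(4*((2*Q))) = 2 + (1/(2*Q))/4 = 2 + 1/(8*Q))
-620*(p(6)*4 + o(3)) = -620*(-6*6*4 + (2 + (⅛)/3)) = -620*(-36*4 + (2 + (⅛)*(⅓))) = -620*(-144 + (2 + 1/24)) = -620*(-144 + 49/24) = -620*(-3407/24) = 528085/6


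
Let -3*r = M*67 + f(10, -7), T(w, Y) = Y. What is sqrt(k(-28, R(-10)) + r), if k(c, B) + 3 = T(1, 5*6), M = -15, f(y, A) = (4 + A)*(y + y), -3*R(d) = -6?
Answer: sqrt(382) ≈ 19.545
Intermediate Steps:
R(d) = 2 (R(d) = -1/3*(-6) = 2)
f(y, A) = 2*y*(4 + A) (f(y, A) = (4 + A)*(2*y) = 2*y*(4 + A))
k(c, B) = 27 (k(c, B) = -3 + 5*6 = -3 + 30 = 27)
r = 355 (r = -(-15*67 + 2*10*(4 - 7))/3 = -(-1005 + 2*10*(-3))/3 = -(-1005 - 60)/3 = -1/3*(-1065) = 355)
sqrt(k(-28, R(-10)) + r) = sqrt(27 + 355) = sqrt(382)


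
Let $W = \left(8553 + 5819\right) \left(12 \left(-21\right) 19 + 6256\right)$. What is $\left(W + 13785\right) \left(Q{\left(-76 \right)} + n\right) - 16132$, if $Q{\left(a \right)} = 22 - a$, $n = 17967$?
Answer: $381386114133$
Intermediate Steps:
$W = 21098096$ ($W = 14372 \left(\left(-252\right) 19 + 6256\right) = 14372 \left(-4788 + 6256\right) = 14372 \cdot 1468 = 21098096$)
$\left(W + 13785\right) \left(Q{\left(-76 \right)} + n\right) - 16132 = \left(21098096 + 13785\right) \left(\left(22 - -76\right) + 17967\right) - 16132 = 21111881 \left(\left(22 + 76\right) + 17967\right) - 16132 = 21111881 \left(98 + 17967\right) - 16132 = 21111881 \cdot 18065 - 16132 = 381386130265 - 16132 = 381386114133$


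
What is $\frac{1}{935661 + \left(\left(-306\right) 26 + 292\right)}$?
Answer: $\frac{1}{927997} \approx 1.0776 \cdot 10^{-6}$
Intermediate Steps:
$\frac{1}{935661 + \left(\left(-306\right) 26 + 292\right)} = \frac{1}{935661 + \left(-7956 + 292\right)} = \frac{1}{935661 - 7664} = \frac{1}{927997}$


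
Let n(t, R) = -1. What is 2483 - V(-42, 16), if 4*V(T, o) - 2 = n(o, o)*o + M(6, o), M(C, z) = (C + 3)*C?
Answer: 2473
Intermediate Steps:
M(C, z) = C*(3 + C) (M(C, z) = (3 + C)*C = C*(3 + C))
V(T, o) = 14 - o/4 (V(T, o) = ½ + (-o + 6*(3 + 6))/4 = ½ + (-o + 6*9)/4 = ½ + (-o + 54)/4 = ½ + (54 - o)/4 = ½ + (27/2 - o/4) = 14 - o/4)
2483 - V(-42, 16) = 2483 - (14 - ¼*16) = 2483 - (14 - 4) = 2483 - 1*10 = 2483 - 10 = 2473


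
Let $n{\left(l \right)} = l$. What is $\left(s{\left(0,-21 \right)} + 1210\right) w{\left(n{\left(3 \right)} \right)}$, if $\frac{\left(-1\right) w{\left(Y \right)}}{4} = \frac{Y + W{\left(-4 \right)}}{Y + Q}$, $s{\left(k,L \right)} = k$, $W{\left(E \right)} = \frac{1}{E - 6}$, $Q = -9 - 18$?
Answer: $\frac{3509}{6} \approx 584.83$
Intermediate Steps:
$Q = -27$
$W{\left(E \right)} = \frac{1}{-6 + E}$
$w{\left(Y \right)} = - \frac{4 \left(- \frac{1}{10} + Y\right)}{-27 + Y}$ ($w{\left(Y \right)} = - 4 \frac{Y + \frac{1}{-6 - 4}}{Y - 27} = - 4 \frac{Y + \frac{1}{-10}}{-27 + Y} = - 4 \frac{Y - \frac{1}{10}}{-27 + Y} = - 4 \frac{- \frac{1}{10} + Y}{-27 + Y} = - \frac{4 \left(- \frac{1}{10} + Y\right)}{-27 + Y}$)
$\left(s{\left(0,-21 \right)} + 1210\right) w{\left(n{\left(3 \right)} \right)} = \left(0 + 1210\right) \frac{2 \left(1 - 30\right)}{5 \left(-27 + 3\right)} = 1210 \frac{2 \left(1 - 30\right)}{5 \left(-24\right)} = 1210 \cdot \frac{2}{5} \left(- \frac{1}{24}\right) \left(-29\right) = 1210 \cdot \frac{29}{60} = \frac{3509}{6}$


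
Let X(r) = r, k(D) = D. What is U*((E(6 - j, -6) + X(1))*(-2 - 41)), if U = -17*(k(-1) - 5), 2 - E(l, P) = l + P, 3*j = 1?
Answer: -14620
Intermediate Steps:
j = ⅓ (j = (⅓)*1 = ⅓ ≈ 0.33333)
E(l, P) = 2 - P - l (E(l, P) = 2 - (l + P) = 2 - (P + l) = 2 + (-P - l) = 2 - P - l)
U = 102 (U = -17*(-1 - 5) = -17*(-6) = 102)
U*((E(6 - j, -6) + X(1))*(-2 - 41)) = 102*(((2 - 1*(-6) - (6 - 1*⅓)) + 1)*(-2 - 41)) = 102*(((2 + 6 - (6 - ⅓)) + 1)*(-43)) = 102*(((2 + 6 - 1*17/3) + 1)*(-43)) = 102*(((2 + 6 - 17/3) + 1)*(-43)) = 102*((7/3 + 1)*(-43)) = 102*((10/3)*(-43)) = 102*(-430/3) = -14620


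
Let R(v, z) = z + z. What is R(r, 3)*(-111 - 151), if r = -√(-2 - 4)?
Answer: -1572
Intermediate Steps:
r = -I*√6 (r = -√(-6) = -I*√6 ≈ -2.4495*I)
R(v, z) = 2*z
R(r, 3)*(-111 - 151) = (2*3)*(-111 - 151) = 6*(-262) = -1572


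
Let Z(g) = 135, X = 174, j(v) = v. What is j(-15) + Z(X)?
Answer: 120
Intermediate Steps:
j(-15) + Z(X) = -15 + 135 = 120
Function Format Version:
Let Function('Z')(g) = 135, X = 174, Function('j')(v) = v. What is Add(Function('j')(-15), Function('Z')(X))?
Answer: 120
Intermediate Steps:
Add(Function('j')(-15), Function('Z')(X)) = Add(-15, 135) = 120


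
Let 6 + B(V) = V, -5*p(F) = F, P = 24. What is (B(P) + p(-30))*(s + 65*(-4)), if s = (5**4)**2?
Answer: 9368760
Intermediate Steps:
p(F) = -F/5
B(V) = -6 + V
s = 390625 (s = 625**2 = 390625)
(B(P) + p(-30))*(s + 65*(-4)) = ((-6 + 24) - 1/5*(-30))*(390625 + 65*(-4)) = (18 + 6)*(390625 - 260) = 24*390365 = 9368760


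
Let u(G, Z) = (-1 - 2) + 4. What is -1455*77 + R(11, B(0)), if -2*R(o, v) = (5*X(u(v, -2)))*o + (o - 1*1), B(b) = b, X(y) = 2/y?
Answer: -112095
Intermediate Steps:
u(G, Z) = 1 (u(G, Z) = -3 + 4 = 1)
R(o, v) = 1/2 - 11*o/2 (R(o, v) = -((5*(2/1))*o + (o - 1*1))/2 = -((5*(2*1))*o + (o - 1))/2 = -((5*2)*o + (-1 + o))/2 = -(10*o + (-1 + o))/2 = -(-1 + 11*o)/2 = 1/2 - 11*o/2)
-1455*77 + R(11, B(0)) = -1455*77 + (1/2 - 11/2*11) = -112035 + (1/2 - 121/2) = -112035 - 60 = -112095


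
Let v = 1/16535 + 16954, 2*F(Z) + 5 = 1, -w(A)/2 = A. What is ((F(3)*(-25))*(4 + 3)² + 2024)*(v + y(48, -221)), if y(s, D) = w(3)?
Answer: 1253772199794/16535 ≈ 7.5825e+7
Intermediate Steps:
w(A) = -2*A
y(s, D) = -6 (y(s, D) = -2*3 = -6)
F(Z) = -2 (F(Z) = -5/2 + (½)*1 = -5/2 + ½ = -2)
v = 280334391/16535 (v = 1/16535 + 16954 = 280334391/16535 ≈ 16954.)
((F(3)*(-25))*(4 + 3)² + 2024)*(v + y(48, -221)) = ((-2*(-25))*(4 + 3)² + 2024)*(280334391/16535 - 6) = (50*7² + 2024)*(280235181/16535) = (50*49 + 2024)*(280235181/16535) = (2450 + 2024)*(280235181/16535) = 4474*(280235181/16535) = 1253772199794/16535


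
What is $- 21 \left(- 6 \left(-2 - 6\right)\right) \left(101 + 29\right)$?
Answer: $-131040$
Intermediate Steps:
$- 21 \left(- 6 \left(-2 - 6\right)\right) \left(101 + 29\right) = - 21 \left(\left(-6\right) \left(-8\right)\right) 130 = \left(-21\right) 48 \cdot 130 = \left(-1008\right) 130 = -131040$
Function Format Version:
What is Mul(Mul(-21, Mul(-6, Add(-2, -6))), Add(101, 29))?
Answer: -131040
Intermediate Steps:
Mul(Mul(-21, Mul(-6, Add(-2, -6))), Add(101, 29)) = Mul(Mul(-21, Mul(-6, -8)), 130) = Mul(Mul(-21, 48), 130) = Mul(-1008, 130) = -131040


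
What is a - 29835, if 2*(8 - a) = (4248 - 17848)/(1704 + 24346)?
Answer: -15539731/521 ≈ -29827.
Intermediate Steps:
a = 4304/521 (a = 8 - (4248 - 17848)/(2*(1704 + 24346)) = 8 - (-6800)/26050 = 8 - ½*(-272/521) = 8 + 136/521 = 4304/521 ≈ 8.2610)
a - 29835 = 4304/521 - 29835 = -15539731/521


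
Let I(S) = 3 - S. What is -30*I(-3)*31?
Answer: -5580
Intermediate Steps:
-30*I(-3)*31 = -30*(3 - 1*(-3))*31 = -30*(3 + 3)*31 = -30*6*31 = -180*31 = -5580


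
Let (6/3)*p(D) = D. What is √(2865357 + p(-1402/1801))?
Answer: 2*√2323518392014/1801 ≈ 1692.7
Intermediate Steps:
p(D) = D/2
√(2865357 + p(-1402/1801)) = √(2865357 + (-1402/1801)/2) = √(2865357 + (-1402*1/1801)/2) = √(2865357 + (½)*(-1402/1801)) = √(2865357 - 701/1801) = √(5160507256/1801) = 2*√2323518392014/1801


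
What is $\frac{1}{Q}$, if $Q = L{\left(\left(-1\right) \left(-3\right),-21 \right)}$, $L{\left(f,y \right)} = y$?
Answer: $- \frac{1}{21} \approx -0.047619$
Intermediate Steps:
$Q = -21$
$\frac{1}{Q} = \frac{1}{-21} = - \frac{1}{21}$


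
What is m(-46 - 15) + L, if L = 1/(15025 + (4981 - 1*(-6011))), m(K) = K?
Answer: -1587036/26017 ≈ -61.000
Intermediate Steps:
L = 1/26017 (L = 1/(15025 + (4981 + 6011)) = 1/(15025 + 10992) = 1/26017 ≈ 3.8436e-5)
m(-46 - 15) + L = (-46 - 15) + 1/26017 = -61 + 1/26017 = -1587036/26017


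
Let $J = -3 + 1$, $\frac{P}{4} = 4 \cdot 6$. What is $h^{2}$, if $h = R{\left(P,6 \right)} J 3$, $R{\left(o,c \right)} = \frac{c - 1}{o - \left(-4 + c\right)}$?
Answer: $\frac{225}{2209} \approx 0.10186$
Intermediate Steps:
$P = 96$ ($P = 4 \cdot 4 \cdot 6 = 4 \cdot 24 = 96$)
$J = -2$
$R{\left(o,c \right)} = \frac{-1 + c}{4 + o - c}$
$h = - \frac{15}{47}$ ($h = \frac{-1 + 6}{4 + 96 - 6} \left(-2\right) 3 = \frac{1}{4 + 96 - 6} \cdot 5 \left(-2\right) 3 = \frac{1}{94} \cdot 5 \left(-2\right) 3 = \frac{5}{94} \left(-2\right) 3 = \left(- \frac{5}{47}\right) 3 = - \frac{15}{47} \approx -0.31915$)
$h^{2} = \left(- \frac{15}{47}\right)^{2} = \frac{225}{2209}$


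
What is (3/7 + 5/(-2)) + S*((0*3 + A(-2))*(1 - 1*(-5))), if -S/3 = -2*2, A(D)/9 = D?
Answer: -18173/14 ≈ -1298.1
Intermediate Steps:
A(D) = 9*D
S = 12 (S = -(-6)*2 = -3*(-4) = 12)
(3/7 + 5/(-2)) + S*((0*3 + A(-2))*(1 - 1*(-5))) = (3/7 + 5/(-2)) + 12*((0*3 + 9*(-2))*(1 - 1*(-5))) = (3*(1/7) + 5*(-1/2)) + 12*((0 - 18)*(1 + 5)) = (3/7 - 5/2) + 12*(-18*6) = -29/14 + 12*(-108) = -29/14 - 1296 = -18173/14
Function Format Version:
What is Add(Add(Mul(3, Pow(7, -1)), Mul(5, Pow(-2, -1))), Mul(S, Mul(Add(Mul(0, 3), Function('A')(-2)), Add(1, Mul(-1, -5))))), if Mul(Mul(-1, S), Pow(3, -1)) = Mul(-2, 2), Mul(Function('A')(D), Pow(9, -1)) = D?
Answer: Rational(-18173, 14) ≈ -1298.1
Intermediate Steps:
Function('A')(D) = Mul(9, D)
S = 12 (S = Mul(-3, Mul(-2, 2)) = Mul(-3, -4) = 12)
Add(Add(Mul(3, Pow(7, -1)), Mul(5, Pow(-2, -1))), Mul(S, Mul(Add(Mul(0, 3), Function('A')(-2)), Add(1, Mul(-1, -5))))) = Add(Add(Mul(3, Pow(7, -1)), Mul(5, Pow(-2, -1))), Mul(12, Mul(Add(Mul(0, 3), Mul(9, -2)), Add(1, Mul(-1, -5))))) = Add(Add(Mul(3, Rational(1, 7)), Mul(5, Rational(-1, 2))), Mul(12, Mul(Add(0, -18), Add(1, 5)))) = Add(Add(Rational(3, 7), Rational(-5, 2)), Mul(12, Mul(-18, 6))) = Add(Rational(-29, 14), Mul(12, -108)) = Add(Rational(-29, 14), -1296) = Rational(-18173, 14)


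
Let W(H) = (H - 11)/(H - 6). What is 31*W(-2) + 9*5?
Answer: 763/8 ≈ 95.375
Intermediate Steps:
W(H) = (-11 + H)/(-6 + H)
31*W(-2) + 9*5 = 31*((-11 - 2)/(-6 - 2)) + 9*5 = 31*(-13/(-8)) + 45 = 31*(-⅛*(-13)) + 45 = 31*(13/8) + 45 = 403/8 + 45 = 763/8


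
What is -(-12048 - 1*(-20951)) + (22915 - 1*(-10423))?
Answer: 24435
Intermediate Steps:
-(-12048 - 1*(-20951)) + (22915 - 1*(-10423)) = -(-12048 + 20951) + (22915 + 10423) = -1*8903 + 33338 = -8903 + 33338 = 24435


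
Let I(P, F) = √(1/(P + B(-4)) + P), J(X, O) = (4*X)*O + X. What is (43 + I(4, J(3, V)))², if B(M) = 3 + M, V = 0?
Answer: (129 + √39)²/9 ≈ 2032.4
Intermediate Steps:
J(X, O) = X + 4*O*X (J(X, O) = 4*O*X + X = X + 4*O*X)
I(P, F) = √(P + 1/(-1 + P)) (I(P, F) = √(1/(P + (3 - 4)) + P) = √(1/(P - 1) + P) = √(1/(-1 + P) + P) = √(P + 1/(-1 + P)))
(43 + I(4, J(3, V)))² = (43 + √((1 + 4*(-1 + 4))/(-1 + 4)))² = (43 + √((1 + 4*3)/3))² = (43 + √((1 + 12)/3))² = (43 + √((⅓)*13))² = (43 + √(13/3))² = (43 + √39/3)²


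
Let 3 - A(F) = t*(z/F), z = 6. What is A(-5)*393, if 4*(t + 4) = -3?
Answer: -10611/10 ≈ -1061.1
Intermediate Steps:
t = -19/4 (t = -4 + (1/4)*(-3) = -4 - 3/4 = -19/4 ≈ -4.7500)
A(F) = 3 + 57/(2*F) (A(F) = 3 - (-19)*6/F/4 = 3 - (-57)/(2*F) = 3 + 57/(2*F))
A(-5)*393 = (3 + (57/2)/(-5))*393 = (3 + (57/2)*(-1/5))*393 = (3 - 57/10)*393 = -27/10*393 = -10611/10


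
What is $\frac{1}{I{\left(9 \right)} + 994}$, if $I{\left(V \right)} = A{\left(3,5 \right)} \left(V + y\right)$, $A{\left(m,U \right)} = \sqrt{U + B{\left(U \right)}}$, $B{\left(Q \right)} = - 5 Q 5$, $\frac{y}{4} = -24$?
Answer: $\frac{497}{948158} + \frac{87 i \sqrt{30}}{948158} \approx 0.00052417 + 0.00050257 i$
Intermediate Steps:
$y = -96$ ($y = 4 \left(-24\right) = -96$)
$B{\left(Q \right)} = - 25 Q$
$A{\left(m,U \right)} = 2 \sqrt{6} \sqrt{- U}$ ($A{\left(m,U \right)} = \sqrt{U - 25 U} = \sqrt{- 24 U} = 2 \sqrt{6} \sqrt{- U}$)
$I{\left(V \right)} = 2 i \sqrt{30} \left(-96 + V\right)$ ($I{\left(V \right)} = 2 \sqrt{6} \sqrt{\left(-1\right) 5} \left(V - 96\right) = 2 \sqrt{6} \sqrt{-5} \left(-96 + V\right) = 2 \sqrt{6} i \sqrt{5} \left(-96 + V\right) = 2 i \sqrt{30} \left(-96 + V\right)$)
$\frac{1}{I{\left(9 \right)} + 994} = \frac{1}{2 i \sqrt{30} \left(-96 + 9\right) + 994} = \frac{1}{2 i \sqrt{30} \left(-87\right) + 994} = \frac{1}{- 174 i \sqrt{30} + 994} = \frac{1}{994 - 174 i \sqrt{30}}$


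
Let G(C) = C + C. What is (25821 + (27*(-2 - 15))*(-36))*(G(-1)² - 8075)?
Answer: -341766495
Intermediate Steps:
G(C) = 2*C
(25821 + (27*(-2 - 15))*(-36))*(G(-1)² - 8075) = (25821 + (27*(-2 - 15))*(-36))*((2*(-1))² - 8075) = (25821 + (27*(-17))*(-36))*((-2)² - 8075) = (25821 - 459*(-36))*(4 - 8075) = (25821 + 16524)*(-8071) = 42345*(-8071) = -341766495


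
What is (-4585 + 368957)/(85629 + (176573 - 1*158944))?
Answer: 182186/51629 ≈ 3.5288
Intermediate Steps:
(-4585 + 368957)/(85629 + (176573 - 1*158944)) = 364372/(85629 + (176573 - 158944)) = 364372/(85629 + 17629) = 364372/103258 = 364372*(1/103258) = 182186/51629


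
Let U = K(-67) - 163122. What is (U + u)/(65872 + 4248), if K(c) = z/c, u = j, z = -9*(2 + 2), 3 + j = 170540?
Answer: 496841/4698040 ≈ 0.10575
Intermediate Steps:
j = 170537 (j = -3 + 170540 = 170537)
z = -36 (z = -9*4 = -36)
u = 170537
K(c) = -36/c
U = -10929138/67 (U = -36/(-67) - 163122 = -36*(-1/67) - 163122 = 36/67 - 163122 = -10929138/67 ≈ -1.6312e+5)
(U + u)/(65872 + 4248) = (-10929138/67 + 170537)/(65872 + 4248) = (496841/67)/70120 = (496841/67)*(1/70120) = 496841/4698040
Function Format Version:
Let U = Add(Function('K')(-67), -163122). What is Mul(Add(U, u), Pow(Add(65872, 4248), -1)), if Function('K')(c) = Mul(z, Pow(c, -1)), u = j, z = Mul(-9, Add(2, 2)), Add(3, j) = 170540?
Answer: Rational(496841, 4698040) ≈ 0.10575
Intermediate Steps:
j = 170537 (j = Add(-3, 170540) = 170537)
z = -36 (z = Mul(-9, 4) = -36)
u = 170537
Function('K')(c) = Mul(-36, Pow(c, -1))
U = Rational(-10929138, 67) (U = Add(Mul(-36, Pow(-67, -1)), -163122) = Add(Mul(-36, Rational(-1, 67)), -163122) = Add(Rational(36, 67), -163122) = Rational(-10929138, 67) ≈ -1.6312e+5)
Mul(Add(U, u), Pow(Add(65872, 4248), -1)) = Mul(Add(Rational(-10929138, 67), 170537), Pow(Add(65872, 4248), -1)) = Mul(Rational(496841, 67), Pow(70120, -1)) = Mul(Rational(496841, 67), Rational(1, 70120)) = Rational(496841, 4698040)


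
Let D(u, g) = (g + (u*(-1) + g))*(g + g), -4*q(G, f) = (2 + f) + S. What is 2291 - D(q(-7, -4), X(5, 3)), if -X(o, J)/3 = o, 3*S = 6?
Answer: 1391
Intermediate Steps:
S = 2 (S = (1/3)*6 = 2)
X(o, J) = -3*o
q(G, f) = -1 - f/4 (q(G, f) = -((2 + f) + 2)/4 = -(4 + f)/4 = -1 - f/4)
D(u, g) = 2*g*(-u + 2*g) (D(u, g) = (g + (-u + g))*(2*g) = (g + (g - u))*(2*g) = (-u + 2*g)*(2*g) = 2*g*(-u + 2*g))
2291 - D(q(-7, -4), X(5, 3)) = 2291 - 2*(-3*5)*(-(-1 - 1/4*(-4)) + 2*(-3*5)) = 2291 - 2*(-15)*(-(-1 + 1) + 2*(-15)) = 2291 - 2*(-15)*(-1*0 - 30) = 2291 - 2*(-15)*(0 - 30) = 2291 - 2*(-15)*(-30) = 2291 - 1*900 = 2291 - 900 = 1391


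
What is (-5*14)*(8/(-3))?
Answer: 560/3 ≈ 186.67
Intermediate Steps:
(-5*14)*(8/(-3)) = -560*(-1)/3 = -70*(-8/3) = 560/3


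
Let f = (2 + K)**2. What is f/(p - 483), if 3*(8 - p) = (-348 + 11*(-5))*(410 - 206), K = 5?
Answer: 7/3847 ≈ 0.0018196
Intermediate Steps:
p = 27412 (p = 8 - (-348 + 11*(-5))*(410 - 206)/3 = 8 - (-348 - 55)*204/3 = 8 - (-403)*204/3 = 8 - 1/3*(-82212) = 8 + 27404 = 27412)
f = 49 (f = (2 + 5)**2 = 7**2 = 49)
f/(p - 483) = 49/(27412 - 483) = 49/26929 = 49*(1/26929) = 7/3847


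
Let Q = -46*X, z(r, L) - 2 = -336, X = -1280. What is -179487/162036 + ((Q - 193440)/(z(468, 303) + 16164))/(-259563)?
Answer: -1170585955589/1056804524988 ≈ -1.1077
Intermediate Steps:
z(r, L) = -334 (z(r, L) = 2 - 336 = -334)
Q = 58880 (Q = -46*(-1280) = 58880)
-179487/162036 + ((Q - 193440)/(z(468, 303) + 16164))/(-259563) = -179487/162036 + ((58880 - 193440)/(-334 + 16164))/(-259563) = -179487*1/162036 - 134560/15830*(-1/259563) = -2849/2572 - 134560*1/15830*(-1/259563) = -2849/2572 - 13456/1583*(-1/259563) = -2849/2572 + 13456/410888229 = -1170585955589/1056804524988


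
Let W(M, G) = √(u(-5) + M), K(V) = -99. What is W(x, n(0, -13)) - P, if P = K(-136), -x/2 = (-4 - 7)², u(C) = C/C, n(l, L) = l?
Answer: 99 + I*√241 ≈ 99.0 + 15.524*I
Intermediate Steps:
u(C) = 1
x = -242 (x = -2*(-4 - 7)² = -2*(-11)² = -2*121 = -242)
W(M, G) = √(1 + M)
P = -99
W(x, n(0, -13)) - P = √(1 - 242) - 1*(-99) = √(-241) + 99 = I*√241 + 99 = 99 + I*√241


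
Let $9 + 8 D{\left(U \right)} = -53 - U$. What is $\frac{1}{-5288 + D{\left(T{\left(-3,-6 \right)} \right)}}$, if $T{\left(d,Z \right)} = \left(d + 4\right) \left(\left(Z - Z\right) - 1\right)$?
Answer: $- \frac{8}{42365} \approx -0.00018884$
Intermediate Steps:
$T{\left(d,Z \right)} = -4 - d$ ($T{\left(d,Z \right)} = \left(4 + d\right) \left(0 - 1\right) = \left(4 + d\right) \left(-1\right) = -4 - d$)
$D{\left(U \right)} = - \frac{31}{4} - \frac{U}{8}$ ($D{\left(U \right)} = - \frac{9}{8} + \frac{-53 - U}{8} = - \frac{9}{8} - \left(\frac{53}{8} + \frac{U}{8}\right) = - \frac{31}{4} - \frac{U}{8}$)
$\frac{1}{-5288 + D{\left(T{\left(-3,-6 \right)} \right)}} = \frac{1}{-5288 - \left(\frac{31}{4} + \frac{-4 - -3}{8}\right)} = \frac{1}{-5288 - \left(\frac{31}{4} + \frac{-4 + 3}{8}\right)} = \frac{1}{-5288 - \frac{61}{8}} = \frac{1}{- \frac{42365}{8}} = - \frac{8}{42365}$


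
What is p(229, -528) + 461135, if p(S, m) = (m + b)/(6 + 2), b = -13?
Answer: 3688539/8 ≈ 4.6107e+5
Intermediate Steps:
p(S, m) = -13/8 + m/8 (p(S, m) = (m - 13)/(6 + 2) = (-13 + m)/8 = -13/8 + m/8)
p(229, -528) + 461135 = (-13/8 + (⅛)*(-528)) + 461135 = (-13/8 - 66) + 461135 = -541/8 + 461135 = 3688539/8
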